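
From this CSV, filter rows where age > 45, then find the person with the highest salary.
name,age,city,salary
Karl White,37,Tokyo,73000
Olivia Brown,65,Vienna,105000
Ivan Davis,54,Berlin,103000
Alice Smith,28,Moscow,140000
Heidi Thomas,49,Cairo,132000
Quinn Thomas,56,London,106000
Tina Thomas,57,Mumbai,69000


Filter: age > 45
Sort by: salary (descending)

Filtered records (5):
  Heidi Thomas, age 49, salary $132000
  Quinn Thomas, age 56, salary $106000
  Olivia Brown, age 65, salary $105000
  Ivan Davis, age 54, salary $103000
  Tina Thomas, age 57, salary $69000

Highest salary: Heidi Thomas ($132000)

Heidi Thomas


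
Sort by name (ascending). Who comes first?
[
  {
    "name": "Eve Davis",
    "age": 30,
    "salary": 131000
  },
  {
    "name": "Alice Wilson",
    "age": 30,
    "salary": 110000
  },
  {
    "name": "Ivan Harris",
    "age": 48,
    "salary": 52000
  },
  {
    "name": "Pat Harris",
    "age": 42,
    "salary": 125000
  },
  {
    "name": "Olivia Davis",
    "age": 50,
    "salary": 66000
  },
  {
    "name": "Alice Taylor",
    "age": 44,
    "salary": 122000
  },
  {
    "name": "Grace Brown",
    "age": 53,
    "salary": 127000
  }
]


Sort by: name (ascending)

Sorted order:
  1. Alice Taylor (name = Alice Taylor)
  2. Alice Wilson (name = Alice Wilson)
  3. Eve Davis (name = Eve Davis)
  4. Grace Brown (name = Grace Brown)
  5. Ivan Harris (name = Ivan Harris)
  6. Olivia Davis (name = Olivia Davis)
  7. Pat Harris (name = Pat Harris)

First: Alice Taylor

Alice Taylor


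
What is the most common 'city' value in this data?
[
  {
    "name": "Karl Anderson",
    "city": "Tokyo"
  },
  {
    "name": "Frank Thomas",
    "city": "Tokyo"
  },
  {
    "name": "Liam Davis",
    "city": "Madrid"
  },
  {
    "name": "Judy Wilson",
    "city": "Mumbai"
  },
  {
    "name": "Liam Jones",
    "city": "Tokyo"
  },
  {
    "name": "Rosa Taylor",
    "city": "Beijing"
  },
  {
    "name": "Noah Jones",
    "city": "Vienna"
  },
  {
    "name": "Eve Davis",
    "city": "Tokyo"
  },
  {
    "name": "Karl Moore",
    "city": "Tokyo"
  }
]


Counting 'city' values across 9 records:

  Tokyo: 5 #####
  Madrid: 1 #
  Mumbai: 1 #
  Beijing: 1 #
  Vienna: 1 #

Most common: Tokyo (5 times)

Tokyo (5 times)


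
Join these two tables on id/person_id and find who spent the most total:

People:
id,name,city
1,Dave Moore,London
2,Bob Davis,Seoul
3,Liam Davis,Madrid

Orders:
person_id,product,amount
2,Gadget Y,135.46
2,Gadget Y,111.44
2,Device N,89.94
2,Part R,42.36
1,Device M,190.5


Join on: people.id = orders.person_id

Joined rows:
  Bob Davis (Seoul) bought Gadget Y for $135.46
  Bob Davis (Seoul) bought Gadget Y for $111.44
  Bob Davis (Seoul) bought Device N for $89.94
  Bob Davis (Seoul) bought Part R for $42.36
  Dave Moore (London) bought Device M for $190.5

Total per person:
  Bob Davis: $379.20
  Dave Moore: $190.50

Top spender: Bob Davis ($379.20)

Bob Davis ($379.20)


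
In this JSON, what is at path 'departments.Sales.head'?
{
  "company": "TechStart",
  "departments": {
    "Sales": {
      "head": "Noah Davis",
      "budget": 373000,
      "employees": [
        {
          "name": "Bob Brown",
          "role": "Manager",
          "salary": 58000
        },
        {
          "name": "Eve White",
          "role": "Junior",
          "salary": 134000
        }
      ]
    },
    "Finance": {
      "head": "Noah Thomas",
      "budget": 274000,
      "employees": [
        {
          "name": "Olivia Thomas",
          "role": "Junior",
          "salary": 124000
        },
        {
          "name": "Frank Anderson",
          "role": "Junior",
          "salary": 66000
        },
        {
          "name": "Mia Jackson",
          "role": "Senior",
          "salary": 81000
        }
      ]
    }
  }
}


Path: departments.Sales.head

Navigate:
  -> departments
  -> Sales
  -> head = 'Noah Davis'

Noah Davis


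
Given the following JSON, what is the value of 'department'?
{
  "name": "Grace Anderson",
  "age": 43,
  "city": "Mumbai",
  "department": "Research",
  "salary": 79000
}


Looking up field 'department'
Value: Research

Research


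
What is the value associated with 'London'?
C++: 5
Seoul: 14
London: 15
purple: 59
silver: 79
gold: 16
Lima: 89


Looking up key 'London'
Value: 15

15


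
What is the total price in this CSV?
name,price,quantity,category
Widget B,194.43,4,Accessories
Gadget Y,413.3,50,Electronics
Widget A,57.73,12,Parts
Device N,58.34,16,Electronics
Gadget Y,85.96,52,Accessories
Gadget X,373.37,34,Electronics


Computing total price:
Values: [194.43, 413.3, 57.73, 58.34, 85.96, 373.37]
Sum = 1183.13

1183.13


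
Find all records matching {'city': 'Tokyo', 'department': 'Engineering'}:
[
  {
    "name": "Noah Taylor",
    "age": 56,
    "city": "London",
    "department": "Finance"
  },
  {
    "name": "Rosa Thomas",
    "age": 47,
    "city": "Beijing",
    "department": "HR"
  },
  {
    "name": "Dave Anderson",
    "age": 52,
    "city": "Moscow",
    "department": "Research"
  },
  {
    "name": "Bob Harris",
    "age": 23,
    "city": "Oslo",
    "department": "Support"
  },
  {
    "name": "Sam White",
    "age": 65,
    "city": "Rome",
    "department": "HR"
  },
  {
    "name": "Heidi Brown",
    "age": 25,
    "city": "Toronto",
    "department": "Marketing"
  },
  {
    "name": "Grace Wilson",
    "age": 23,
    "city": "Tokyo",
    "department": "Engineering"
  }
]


Search criteria: {'city': 'Tokyo', 'department': 'Engineering'}

Checking 7 records:
  Noah Taylor: {city: London, department: Finance}
  Rosa Thomas: {city: Beijing, department: HR}
  Dave Anderson: {city: Moscow, department: Research}
  Bob Harris: {city: Oslo, department: Support}
  Sam White: {city: Rome, department: HR}
  Heidi Brown: {city: Toronto, department: Marketing}
  Grace Wilson: {city: Tokyo, department: Engineering} <-- MATCH

Matches: ["Grace Wilson"]

["Grace Wilson"]


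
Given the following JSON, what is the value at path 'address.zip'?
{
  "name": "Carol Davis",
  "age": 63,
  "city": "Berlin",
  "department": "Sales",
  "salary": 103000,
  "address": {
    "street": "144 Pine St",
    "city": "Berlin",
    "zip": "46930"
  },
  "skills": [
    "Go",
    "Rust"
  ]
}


Query: address.zip
Path: address -> zip
Value: 46930

46930


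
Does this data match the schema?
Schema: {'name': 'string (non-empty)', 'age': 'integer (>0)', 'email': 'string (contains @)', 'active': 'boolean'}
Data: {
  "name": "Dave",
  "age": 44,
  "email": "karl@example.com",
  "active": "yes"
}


Validating each field against schema:
  name: OK (non-empty string)
  age: OK (positive integer)
  email: OK (string with @)
  active: FAIL ("yes" is not a boolean)

Result: INVALID (1 error: active)

INVALID (1 error: active)


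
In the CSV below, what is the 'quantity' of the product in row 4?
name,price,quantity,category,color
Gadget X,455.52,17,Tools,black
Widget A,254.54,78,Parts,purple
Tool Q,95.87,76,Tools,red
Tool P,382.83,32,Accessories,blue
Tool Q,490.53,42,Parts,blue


Query: Row 4 ('Tool P'), column 'quantity'
Value: 32

32


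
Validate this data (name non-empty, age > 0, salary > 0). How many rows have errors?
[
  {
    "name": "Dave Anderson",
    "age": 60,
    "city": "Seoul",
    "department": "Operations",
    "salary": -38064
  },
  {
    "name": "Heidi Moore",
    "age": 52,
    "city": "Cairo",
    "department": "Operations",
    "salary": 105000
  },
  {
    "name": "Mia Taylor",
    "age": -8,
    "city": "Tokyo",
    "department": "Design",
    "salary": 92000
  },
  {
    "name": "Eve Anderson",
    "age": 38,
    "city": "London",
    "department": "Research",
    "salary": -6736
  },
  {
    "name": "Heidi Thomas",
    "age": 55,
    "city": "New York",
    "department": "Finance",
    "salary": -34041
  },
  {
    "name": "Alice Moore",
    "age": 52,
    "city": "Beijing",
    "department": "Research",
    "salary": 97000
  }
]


Validating 6 records:
Rules: name non-empty, age > 0, salary > 0

  Row 1 (Dave Anderson): negative salary: -38064
  Row 2 (Heidi Moore): OK
  Row 3 (Mia Taylor): negative age: -8
  Row 4 (Eve Anderson): negative salary: -6736
  Row 5 (Heidi Thomas): negative salary: -34041
  Row 6 (Alice Moore): OK

Total errors: 4

4 errors


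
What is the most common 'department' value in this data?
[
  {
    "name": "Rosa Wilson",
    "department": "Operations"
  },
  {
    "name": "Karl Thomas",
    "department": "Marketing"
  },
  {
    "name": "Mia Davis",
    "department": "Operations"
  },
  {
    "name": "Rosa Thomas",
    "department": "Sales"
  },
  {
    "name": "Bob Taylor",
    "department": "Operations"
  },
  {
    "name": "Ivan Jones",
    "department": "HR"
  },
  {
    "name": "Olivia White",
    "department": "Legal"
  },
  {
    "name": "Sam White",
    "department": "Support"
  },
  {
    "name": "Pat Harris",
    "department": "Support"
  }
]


Counting 'department' values across 9 records:

  Operations: 3 ###
  Support: 2 ##
  Marketing: 1 #
  Sales: 1 #
  HR: 1 #
  Legal: 1 #

Most common: Operations (3 times)

Operations (3 times)


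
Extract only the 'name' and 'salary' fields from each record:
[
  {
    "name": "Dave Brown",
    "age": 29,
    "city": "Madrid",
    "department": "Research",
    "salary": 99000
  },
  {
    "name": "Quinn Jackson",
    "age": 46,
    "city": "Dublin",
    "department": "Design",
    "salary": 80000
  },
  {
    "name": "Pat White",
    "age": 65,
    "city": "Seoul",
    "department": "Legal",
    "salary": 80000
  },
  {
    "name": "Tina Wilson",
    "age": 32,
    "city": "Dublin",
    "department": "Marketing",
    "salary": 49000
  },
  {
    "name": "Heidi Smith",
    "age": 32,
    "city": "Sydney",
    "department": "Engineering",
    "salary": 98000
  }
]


Original: 5 records with fields: name, age, city, department, salary
Keep: ['name', 'salary']
Drop: ['age', 'city', 'department']
Result: 5 records, 2 fields each

[
  {
    "name": "Dave Brown",
    "salary": 99000
  },
  {
    "name": "Quinn Jackson",
    "salary": 80000
  },
  {
    "name": "Pat White",
    "salary": 80000
  },
  {
    "name": "Tina Wilson",
    "salary": 49000
  },
  {
    "name": "Heidi Smith",
    "salary": 98000
  }
]


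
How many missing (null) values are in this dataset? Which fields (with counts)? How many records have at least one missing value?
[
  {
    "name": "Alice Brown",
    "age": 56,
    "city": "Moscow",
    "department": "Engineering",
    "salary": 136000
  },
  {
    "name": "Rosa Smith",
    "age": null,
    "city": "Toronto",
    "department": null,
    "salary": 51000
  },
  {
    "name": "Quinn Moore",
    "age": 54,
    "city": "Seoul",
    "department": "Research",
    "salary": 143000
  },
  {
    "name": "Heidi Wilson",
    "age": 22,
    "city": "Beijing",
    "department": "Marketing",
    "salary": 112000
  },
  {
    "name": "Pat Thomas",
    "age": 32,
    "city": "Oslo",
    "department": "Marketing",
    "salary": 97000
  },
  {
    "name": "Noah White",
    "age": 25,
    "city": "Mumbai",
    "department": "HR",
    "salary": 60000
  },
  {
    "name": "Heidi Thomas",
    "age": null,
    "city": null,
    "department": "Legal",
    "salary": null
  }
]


Checking for missing (null) values in 7 records:

  Alice Brown: complete
  Rosa Smith: age, department
  Quinn Moore: complete
  Heidi Wilson: complete
  Pat Thomas: complete
  Noah White: complete
  Heidi Thomas: age, city, salary

Per field:
  name: 0 missing
  age: 2 missing
  city: 1 missing
  department: 1 missing
  salary: 1 missing

Total missing values: 5
Records with any missing: 2

5 missing values (age: 2, city: 1, department: 1, salary: 1); 2 incomplete records


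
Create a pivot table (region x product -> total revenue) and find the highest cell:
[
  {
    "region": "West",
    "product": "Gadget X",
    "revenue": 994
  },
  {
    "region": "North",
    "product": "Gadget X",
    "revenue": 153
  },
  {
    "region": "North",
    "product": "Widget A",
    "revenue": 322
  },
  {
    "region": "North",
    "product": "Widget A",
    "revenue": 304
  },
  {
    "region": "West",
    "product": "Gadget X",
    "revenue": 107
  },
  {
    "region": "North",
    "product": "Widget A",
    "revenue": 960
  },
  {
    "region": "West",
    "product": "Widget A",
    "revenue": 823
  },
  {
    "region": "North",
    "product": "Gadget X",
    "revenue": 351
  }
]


Pivot: region (rows) x product (columns) -> total revenue

     Gadget X      Widget A    
North          504          1586  
West          1101           823  

Highest: North / Widget A = $1586

North / Widget A = $1586


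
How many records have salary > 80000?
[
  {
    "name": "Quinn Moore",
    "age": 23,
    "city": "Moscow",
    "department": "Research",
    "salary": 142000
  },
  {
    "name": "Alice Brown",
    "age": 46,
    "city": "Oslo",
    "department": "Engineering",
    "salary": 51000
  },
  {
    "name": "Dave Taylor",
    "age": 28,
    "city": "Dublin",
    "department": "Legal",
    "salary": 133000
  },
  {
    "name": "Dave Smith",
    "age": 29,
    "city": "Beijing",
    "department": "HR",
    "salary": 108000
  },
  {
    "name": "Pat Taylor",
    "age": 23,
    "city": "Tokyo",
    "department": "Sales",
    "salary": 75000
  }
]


Data: 5 records
Condition: salary > 80000

Checking each record:
  Quinn Moore: 142000 MATCH
  Alice Brown: 51000
  Dave Taylor: 133000 MATCH
  Dave Smith: 108000 MATCH
  Pat Taylor: 75000

Count: 3

3


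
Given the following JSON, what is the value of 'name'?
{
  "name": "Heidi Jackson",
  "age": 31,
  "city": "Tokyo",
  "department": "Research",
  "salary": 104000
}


Looking up field 'name'
Value: Heidi Jackson

Heidi Jackson


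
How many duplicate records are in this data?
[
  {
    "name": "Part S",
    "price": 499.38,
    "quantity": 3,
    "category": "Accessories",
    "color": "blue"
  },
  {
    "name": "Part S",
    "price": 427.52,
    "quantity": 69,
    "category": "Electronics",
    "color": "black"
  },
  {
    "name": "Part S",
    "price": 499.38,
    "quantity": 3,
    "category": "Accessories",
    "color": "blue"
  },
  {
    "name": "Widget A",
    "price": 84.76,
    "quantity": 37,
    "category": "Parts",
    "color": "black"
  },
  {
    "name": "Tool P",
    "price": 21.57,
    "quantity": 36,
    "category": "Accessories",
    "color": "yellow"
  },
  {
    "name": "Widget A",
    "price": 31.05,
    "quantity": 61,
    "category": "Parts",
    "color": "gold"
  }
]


Checking 6 records for duplicates:

  Row 1: Part S ($499.38, qty 3)
  Row 2: Part S ($427.52, qty 69)
  Row 3: Part S ($499.38, qty 3) <-- DUPLICATE
  Row 4: Widget A ($84.76, qty 37)
  Row 5: Tool P ($21.57, qty 36)
  Row 6: Widget A ($31.05, qty 61)

Duplicates found: 1
Unique records: 5

1 duplicates, 5 unique


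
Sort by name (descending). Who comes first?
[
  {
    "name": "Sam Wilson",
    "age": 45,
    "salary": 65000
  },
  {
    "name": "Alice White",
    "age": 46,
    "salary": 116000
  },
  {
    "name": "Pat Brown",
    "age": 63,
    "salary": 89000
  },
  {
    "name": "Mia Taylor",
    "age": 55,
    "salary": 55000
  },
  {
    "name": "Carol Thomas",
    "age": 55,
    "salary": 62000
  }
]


Sort by: name (descending)

Sorted order:
  1. Sam Wilson (name = Sam Wilson)
  2. Pat Brown (name = Pat Brown)
  3. Mia Taylor (name = Mia Taylor)
  4. Carol Thomas (name = Carol Thomas)
  5. Alice White (name = Alice White)

First: Sam Wilson

Sam Wilson


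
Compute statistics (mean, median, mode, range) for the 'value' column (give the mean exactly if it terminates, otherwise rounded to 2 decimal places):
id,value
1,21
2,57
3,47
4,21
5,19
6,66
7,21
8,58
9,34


Data: [21, 57, 47, 21, 19, 66, 21, 58, 34]
Count: 9
Sum: 344
Mean: 344/9 ≈ 38.22 (rounded to 2 decimal places)
Sorted: [19, 21, 21, 21, 34, 47, 57, 58, 66]
Median: 34.0
Mode: 21 (3 times)
Range: 66 - 19 = 47
Min: 19, Max: 66

mean≈38.22, median=34.0, mode=21, range=47


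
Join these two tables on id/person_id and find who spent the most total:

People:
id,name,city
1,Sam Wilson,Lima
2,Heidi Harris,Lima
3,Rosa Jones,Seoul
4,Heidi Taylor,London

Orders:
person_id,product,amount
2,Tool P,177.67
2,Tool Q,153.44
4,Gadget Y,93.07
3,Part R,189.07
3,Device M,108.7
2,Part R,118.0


Join on: people.id = orders.person_id

Joined rows:
  Heidi Harris (Lima) bought Tool P for $177.67
  Heidi Harris (Lima) bought Tool Q for $153.44
  Heidi Taylor (London) bought Gadget Y for $93.07
  Rosa Jones (Seoul) bought Part R for $189.07
  Rosa Jones (Seoul) bought Device M for $108.7
  Heidi Harris (Lima) bought Part R for $118.0

Total per person:
  Heidi Harris: $449.11
  Rosa Jones: $297.77
  Heidi Taylor: $93.07

Top spender: Heidi Harris ($449.11)

Heidi Harris ($449.11)


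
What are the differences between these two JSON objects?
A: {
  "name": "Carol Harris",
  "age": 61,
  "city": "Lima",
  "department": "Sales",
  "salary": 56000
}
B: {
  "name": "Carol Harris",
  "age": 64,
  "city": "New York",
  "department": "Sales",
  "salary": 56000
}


Comparing each field (in key order):
  name: same
  age: DIFFERENT
  city: DIFFERENT
  department: same
  salary: same
Differences:
  age: 61 -> 64
  city: Lima -> New York

2 field(s) changed

2 changes: age, city


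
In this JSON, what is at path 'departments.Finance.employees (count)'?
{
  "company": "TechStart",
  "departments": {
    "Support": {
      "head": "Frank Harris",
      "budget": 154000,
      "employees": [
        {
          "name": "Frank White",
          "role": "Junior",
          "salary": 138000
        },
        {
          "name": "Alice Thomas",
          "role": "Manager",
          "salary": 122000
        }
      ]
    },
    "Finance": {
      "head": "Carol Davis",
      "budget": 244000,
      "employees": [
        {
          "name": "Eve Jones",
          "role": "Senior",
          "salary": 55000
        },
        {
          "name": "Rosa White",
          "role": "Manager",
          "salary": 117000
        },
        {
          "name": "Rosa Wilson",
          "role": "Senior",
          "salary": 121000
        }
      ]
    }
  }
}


Path: departments.Finance.employees (count)

Navigate:
  -> departments
  -> Finance
  -> employees (array, length 3)

3


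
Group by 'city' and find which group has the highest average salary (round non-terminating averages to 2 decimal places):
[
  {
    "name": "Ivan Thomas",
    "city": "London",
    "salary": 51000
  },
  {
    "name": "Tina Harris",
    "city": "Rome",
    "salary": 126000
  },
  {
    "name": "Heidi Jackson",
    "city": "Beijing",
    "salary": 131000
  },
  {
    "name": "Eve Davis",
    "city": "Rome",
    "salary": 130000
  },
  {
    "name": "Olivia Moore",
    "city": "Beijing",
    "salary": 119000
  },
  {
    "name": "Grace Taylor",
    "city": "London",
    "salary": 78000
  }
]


Group by: city

Groups:
  Beijing: 2 people, avg salary = 250000/2 = $125000
  London: 2 people, avg salary = 129000/2 = $64500
  Rome: 2 people, avg salary = 256000/2 = $128000

Highest average salary: Rome ($128000)

Rome ($128000)


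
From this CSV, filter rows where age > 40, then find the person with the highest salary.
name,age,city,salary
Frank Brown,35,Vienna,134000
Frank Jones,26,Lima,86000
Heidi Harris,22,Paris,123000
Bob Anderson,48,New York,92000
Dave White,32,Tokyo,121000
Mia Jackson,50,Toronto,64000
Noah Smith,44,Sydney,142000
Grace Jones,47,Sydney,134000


Filter: age > 40
Sort by: salary (descending)

Filtered records (4):
  Noah Smith, age 44, salary $142000
  Grace Jones, age 47, salary $134000
  Bob Anderson, age 48, salary $92000
  Mia Jackson, age 50, salary $64000

Highest salary: Noah Smith ($142000)

Noah Smith


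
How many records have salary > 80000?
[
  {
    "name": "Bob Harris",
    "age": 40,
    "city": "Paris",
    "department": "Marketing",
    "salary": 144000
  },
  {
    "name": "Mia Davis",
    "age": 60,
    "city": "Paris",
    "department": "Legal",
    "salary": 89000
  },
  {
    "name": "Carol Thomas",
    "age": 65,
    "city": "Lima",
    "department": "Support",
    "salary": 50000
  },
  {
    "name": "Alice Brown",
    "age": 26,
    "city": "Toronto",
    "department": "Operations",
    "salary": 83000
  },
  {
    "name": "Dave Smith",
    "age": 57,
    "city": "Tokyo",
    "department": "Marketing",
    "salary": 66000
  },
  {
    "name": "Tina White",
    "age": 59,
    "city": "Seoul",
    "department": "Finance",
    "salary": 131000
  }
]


Data: 6 records
Condition: salary > 80000

Checking each record:
  Bob Harris: 144000 MATCH
  Mia Davis: 89000 MATCH
  Carol Thomas: 50000
  Alice Brown: 83000 MATCH
  Dave Smith: 66000
  Tina White: 131000 MATCH

Count: 4

4


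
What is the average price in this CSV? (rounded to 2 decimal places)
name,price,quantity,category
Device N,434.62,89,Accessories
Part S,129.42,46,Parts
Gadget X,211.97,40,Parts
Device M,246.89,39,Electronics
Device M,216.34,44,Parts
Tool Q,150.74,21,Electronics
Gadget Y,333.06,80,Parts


Computing average price:
Values: [434.62, 129.42, 211.97, 246.89, 216.34, 150.74, 333.06]
Sum = 1723.04
Count = 7
Average = 1723.04/7 ≈ 246.15 (rounded to 2 decimal places)

246.15


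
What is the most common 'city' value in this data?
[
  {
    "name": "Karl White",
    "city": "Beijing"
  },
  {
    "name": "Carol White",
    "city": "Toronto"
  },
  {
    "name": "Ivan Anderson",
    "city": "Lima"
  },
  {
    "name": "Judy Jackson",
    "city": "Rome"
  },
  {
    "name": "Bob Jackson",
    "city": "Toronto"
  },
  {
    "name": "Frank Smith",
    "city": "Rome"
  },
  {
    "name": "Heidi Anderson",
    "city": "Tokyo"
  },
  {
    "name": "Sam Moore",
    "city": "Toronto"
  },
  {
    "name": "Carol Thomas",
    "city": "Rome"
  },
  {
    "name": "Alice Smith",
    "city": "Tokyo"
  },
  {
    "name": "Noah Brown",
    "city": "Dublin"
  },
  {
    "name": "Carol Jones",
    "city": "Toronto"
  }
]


Counting 'city' values across 12 records:

  Toronto: 4 ####
  Rome: 3 ###
  Tokyo: 2 ##
  Beijing: 1 #
  Lima: 1 #
  Dublin: 1 #

Most common: Toronto (4 times)

Toronto (4 times)


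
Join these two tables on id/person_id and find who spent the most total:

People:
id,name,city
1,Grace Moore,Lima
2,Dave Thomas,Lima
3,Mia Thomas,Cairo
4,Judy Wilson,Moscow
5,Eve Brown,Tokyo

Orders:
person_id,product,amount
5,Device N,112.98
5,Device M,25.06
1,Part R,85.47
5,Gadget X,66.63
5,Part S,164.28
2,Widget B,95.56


Join on: people.id = orders.person_id

Joined rows:
  Eve Brown (Tokyo) bought Device N for $112.98
  Eve Brown (Tokyo) bought Device M for $25.06
  Grace Moore (Lima) bought Part R for $85.47
  Eve Brown (Tokyo) bought Gadget X for $66.63
  Eve Brown (Tokyo) bought Part S for $164.28
  Dave Thomas (Lima) bought Widget B for $95.56

Total per person:
  Eve Brown: $368.95
  Dave Thomas: $95.56
  Grace Moore: $85.47

Top spender: Eve Brown ($368.95)

Eve Brown ($368.95)


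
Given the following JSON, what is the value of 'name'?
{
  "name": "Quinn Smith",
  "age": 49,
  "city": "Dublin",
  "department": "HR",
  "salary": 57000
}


Looking up field 'name'
Value: Quinn Smith

Quinn Smith


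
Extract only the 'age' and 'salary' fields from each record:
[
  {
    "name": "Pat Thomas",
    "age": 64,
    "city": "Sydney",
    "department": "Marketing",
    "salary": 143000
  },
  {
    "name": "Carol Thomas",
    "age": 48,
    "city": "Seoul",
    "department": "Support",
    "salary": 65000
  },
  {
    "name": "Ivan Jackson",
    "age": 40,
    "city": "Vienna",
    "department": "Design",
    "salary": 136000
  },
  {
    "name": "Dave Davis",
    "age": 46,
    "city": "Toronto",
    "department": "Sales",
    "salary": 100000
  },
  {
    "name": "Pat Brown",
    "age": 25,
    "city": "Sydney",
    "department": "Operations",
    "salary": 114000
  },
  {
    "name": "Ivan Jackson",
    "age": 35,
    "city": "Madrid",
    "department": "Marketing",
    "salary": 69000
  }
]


Original: 6 records with fields: name, age, city, department, salary
Keep: ['age', 'salary']
Drop: ['name', 'city', 'department']
Result: 6 records, 2 fields each

[
  {
    "age": 64,
    "salary": 143000
  },
  {
    "age": 48,
    "salary": 65000
  },
  {
    "age": 40,
    "salary": 136000
  },
  {
    "age": 46,
    "salary": 100000
  },
  {
    "age": 25,
    "salary": 114000
  },
  {
    "age": 35,
    "salary": 69000
  }
]


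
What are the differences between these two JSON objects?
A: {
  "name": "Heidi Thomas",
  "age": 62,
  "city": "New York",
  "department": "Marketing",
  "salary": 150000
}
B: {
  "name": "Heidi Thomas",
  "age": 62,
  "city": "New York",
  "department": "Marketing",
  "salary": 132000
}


Comparing each field (in key order):
  name: same
  age: same
  city: same
  department: same
  salary: DIFFERENT
Differences:
  salary: 150000 -> 132000

1 field(s) changed

1 change: salary


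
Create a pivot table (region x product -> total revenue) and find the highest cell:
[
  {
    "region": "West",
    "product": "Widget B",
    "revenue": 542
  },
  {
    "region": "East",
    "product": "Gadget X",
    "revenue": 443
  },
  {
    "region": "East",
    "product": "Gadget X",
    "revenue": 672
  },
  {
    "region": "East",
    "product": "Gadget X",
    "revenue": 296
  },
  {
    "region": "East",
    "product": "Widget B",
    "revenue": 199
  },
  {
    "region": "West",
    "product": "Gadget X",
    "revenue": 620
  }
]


Pivot: region (rows) x product (columns) -> total revenue

     Gadget X      Widget B    
East          1411           199  
West           620           542  

Highest: East / Gadget X = $1411

East / Gadget X = $1411


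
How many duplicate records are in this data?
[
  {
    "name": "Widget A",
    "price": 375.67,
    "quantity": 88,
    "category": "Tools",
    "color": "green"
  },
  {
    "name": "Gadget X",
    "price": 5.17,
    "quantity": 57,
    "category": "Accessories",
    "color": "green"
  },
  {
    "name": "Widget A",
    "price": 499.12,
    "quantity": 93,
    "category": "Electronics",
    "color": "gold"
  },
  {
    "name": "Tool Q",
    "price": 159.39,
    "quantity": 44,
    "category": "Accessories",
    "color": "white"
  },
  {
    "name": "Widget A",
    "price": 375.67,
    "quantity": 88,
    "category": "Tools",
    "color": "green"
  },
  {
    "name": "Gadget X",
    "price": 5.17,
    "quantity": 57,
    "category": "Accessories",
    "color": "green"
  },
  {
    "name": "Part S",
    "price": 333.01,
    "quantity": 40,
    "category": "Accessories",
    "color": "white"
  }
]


Checking 7 records for duplicates:

  Row 1: Widget A ($375.67, qty 88)
  Row 2: Gadget X ($5.17, qty 57)
  Row 3: Widget A ($499.12, qty 93)
  Row 4: Tool Q ($159.39, qty 44)
  Row 5: Widget A ($375.67, qty 88) <-- DUPLICATE
  Row 6: Gadget X ($5.17, qty 57) <-- DUPLICATE
  Row 7: Part S ($333.01, qty 40)

Duplicates found: 2
Unique records: 5

2 duplicates, 5 unique


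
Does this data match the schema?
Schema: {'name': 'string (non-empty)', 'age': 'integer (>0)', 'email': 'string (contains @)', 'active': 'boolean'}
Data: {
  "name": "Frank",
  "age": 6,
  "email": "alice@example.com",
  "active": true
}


Validating each field against schema:
  name: OK (non-empty string)
  age: OK (positive integer)
  email: OK (string with @)
  active: OK (boolean)

Result: VALID

VALID


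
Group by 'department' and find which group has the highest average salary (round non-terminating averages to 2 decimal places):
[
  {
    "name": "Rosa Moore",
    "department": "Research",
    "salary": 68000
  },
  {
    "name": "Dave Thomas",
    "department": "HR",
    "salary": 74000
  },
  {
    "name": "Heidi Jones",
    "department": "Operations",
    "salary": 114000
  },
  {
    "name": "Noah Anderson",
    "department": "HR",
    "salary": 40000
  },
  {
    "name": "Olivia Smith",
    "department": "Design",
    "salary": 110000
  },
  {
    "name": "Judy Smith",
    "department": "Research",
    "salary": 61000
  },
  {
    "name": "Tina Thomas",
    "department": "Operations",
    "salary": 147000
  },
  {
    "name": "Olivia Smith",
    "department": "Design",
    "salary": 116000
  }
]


Group by: department

Groups:
  Design: 2 people, avg salary = 226000/2 = $113000
  HR: 2 people, avg salary = 114000/2 = $57000
  Operations: 2 people, avg salary = 261000/2 = $130500
  Research: 2 people, avg salary = 129000/2 = $64500

Highest average salary: Operations ($130500)

Operations ($130500)


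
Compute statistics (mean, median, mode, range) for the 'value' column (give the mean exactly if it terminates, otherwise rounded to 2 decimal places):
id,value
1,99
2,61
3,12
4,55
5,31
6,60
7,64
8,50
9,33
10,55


Data: [99, 61, 12, 55, 31, 60, 64, 50, 33, 55]
Count: 10
Sum: 520
Mean: 520/10 = 52
Sorted: [12, 31, 33, 50, 55, 55, 60, 61, 64, 99]
Median: 55.0
Mode: 55 (2 times)
Range: 99 - 12 = 87
Min: 12, Max: 99

mean=52, median=55.0, mode=55, range=87


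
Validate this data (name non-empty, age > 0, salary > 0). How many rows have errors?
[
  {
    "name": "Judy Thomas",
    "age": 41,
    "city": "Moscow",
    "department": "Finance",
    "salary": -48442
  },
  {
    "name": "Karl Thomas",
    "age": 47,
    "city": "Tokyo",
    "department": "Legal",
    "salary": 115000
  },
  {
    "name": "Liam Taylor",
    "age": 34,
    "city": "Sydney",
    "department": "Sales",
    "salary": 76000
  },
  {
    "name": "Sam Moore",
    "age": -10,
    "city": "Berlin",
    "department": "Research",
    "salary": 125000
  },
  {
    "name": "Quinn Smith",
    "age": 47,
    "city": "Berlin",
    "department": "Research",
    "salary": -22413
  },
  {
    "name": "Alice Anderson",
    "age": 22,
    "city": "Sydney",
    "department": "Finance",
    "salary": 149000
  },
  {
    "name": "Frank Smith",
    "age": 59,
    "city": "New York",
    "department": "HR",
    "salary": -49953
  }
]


Validating 7 records:
Rules: name non-empty, age > 0, salary > 0

  Row 1 (Judy Thomas): negative salary: -48442
  Row 2 (Karl Thomas): OK
  Row 3 (Liam Taylor): OK
  Row 4 (Sam Moore): negative age: -10
  Row 5 (Quinn Smith): negative salary: -22413
  Row 6 (Alice Anderson): OK
  Row 7 (Frank Smith): negative salary: -49953

Total errors: 4

4 errors


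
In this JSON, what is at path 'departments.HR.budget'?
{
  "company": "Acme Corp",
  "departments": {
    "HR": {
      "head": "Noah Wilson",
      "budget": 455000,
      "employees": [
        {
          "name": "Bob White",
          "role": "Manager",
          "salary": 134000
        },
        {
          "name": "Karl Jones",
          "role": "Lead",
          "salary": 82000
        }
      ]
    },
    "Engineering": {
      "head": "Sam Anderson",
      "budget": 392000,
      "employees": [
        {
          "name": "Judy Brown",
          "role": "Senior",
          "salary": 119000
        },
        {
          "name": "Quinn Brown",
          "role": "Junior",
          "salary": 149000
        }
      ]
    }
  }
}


Path: departments.HR.budget

Navigate:
  -> departments
  -> HR
  -> budget = 455000

455000


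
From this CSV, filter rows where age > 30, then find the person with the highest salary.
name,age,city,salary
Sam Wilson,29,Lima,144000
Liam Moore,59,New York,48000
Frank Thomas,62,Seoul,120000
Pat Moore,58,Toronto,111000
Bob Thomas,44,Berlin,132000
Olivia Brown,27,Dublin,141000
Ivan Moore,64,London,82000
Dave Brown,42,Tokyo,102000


Filter: age > 30
Sort by: salary (descending)

Filtered records (6):
  Bob Thomas, age 44, salary $132000
  Frank Thomas, age 62, salary $120000
  Pat Moore, age 58, salary $111000
  Dave Brown, age 42, salary $102000
  Ivan Moore, age 64, salary $82000
  Liam Moore, age 59, salary $48000

Highest salary: Bob Thomas ($132000)

Bob Thomas


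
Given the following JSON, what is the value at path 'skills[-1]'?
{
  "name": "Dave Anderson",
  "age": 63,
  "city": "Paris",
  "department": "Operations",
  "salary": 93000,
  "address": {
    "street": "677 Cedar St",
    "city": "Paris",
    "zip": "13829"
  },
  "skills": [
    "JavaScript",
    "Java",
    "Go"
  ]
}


Query: skills[-1]
Path: skills -> last element
Value: Go

Go


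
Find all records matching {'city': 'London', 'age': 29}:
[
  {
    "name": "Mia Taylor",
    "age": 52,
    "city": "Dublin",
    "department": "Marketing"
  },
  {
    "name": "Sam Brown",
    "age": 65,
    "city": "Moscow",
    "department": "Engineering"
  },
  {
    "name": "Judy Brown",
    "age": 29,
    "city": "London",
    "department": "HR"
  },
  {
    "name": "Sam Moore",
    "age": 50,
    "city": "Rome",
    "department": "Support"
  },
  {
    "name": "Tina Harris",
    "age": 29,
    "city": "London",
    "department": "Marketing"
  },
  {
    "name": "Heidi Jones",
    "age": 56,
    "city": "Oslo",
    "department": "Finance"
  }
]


Search criteria: {'city': 'London', 'age': 29}

Checking 6 records:
  Mia Taylor: {city: Dublin, age: 52}
  Sam Brown: {city: Moscow, age: 65}
  Judy Brown: {city: London, age: 29} <-- MATCH
  Sam Moore: {city: Rome, age: 50}
  Tina Harris: {city: London, age: 29} <-- MATCH
  Heidi Jones: {city: Oslo, age: 56}

Matches: ["Judy Brown", "Tina Harris"]

["Judy Brown", "Tina Harris"]


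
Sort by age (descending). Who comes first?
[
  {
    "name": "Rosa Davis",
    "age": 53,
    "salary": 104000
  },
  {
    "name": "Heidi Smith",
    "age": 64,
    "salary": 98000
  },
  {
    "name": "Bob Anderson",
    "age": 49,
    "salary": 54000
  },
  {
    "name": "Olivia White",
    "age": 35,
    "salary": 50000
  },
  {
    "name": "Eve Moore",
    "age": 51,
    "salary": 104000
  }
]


Sort by: age (descending)

Sorted order:
  1. Heidi Smith (age = 64)
  2. Rosa Davis (age = 53)
  3. Eve Moore (age = 51)
  4. Bob Anderson (age = 49)
  5. Olivia White (age = 35)

First: Heidi Smith

Heidi Smith


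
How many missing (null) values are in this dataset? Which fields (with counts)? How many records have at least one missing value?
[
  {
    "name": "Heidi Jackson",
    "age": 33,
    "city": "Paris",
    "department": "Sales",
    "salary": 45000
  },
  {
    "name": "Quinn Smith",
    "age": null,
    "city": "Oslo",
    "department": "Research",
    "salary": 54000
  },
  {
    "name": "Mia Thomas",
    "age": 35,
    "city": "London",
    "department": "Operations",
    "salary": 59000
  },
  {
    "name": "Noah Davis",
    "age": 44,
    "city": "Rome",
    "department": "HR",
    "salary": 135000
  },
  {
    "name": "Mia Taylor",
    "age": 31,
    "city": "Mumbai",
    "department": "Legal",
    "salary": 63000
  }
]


Checking for missing (null) values in 5 records:

  Heidi Jackson: complete
  Quinn Smith: age
  Mia Thomas: complete
  Noah Davis: complete
  Mia Taylor: complete

Per field:
  name: 0 missing
  age: 1 missing
  city: 0 missing
  department: 0 missing
  salary: 0 missing

Total missing values: 1
Records with any missing: 1

1 missing values (age: 1); 1 incomplete records


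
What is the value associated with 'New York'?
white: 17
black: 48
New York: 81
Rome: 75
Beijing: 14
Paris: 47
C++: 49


Looking up key 'New York'
Value: 81

81


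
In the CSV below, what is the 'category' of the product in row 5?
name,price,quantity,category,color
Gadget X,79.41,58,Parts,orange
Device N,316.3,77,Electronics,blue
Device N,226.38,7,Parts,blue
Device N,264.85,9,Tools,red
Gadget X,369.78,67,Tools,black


Query: Row 5 ('Gadget X'), column 'category'
Value: Tools

Tools


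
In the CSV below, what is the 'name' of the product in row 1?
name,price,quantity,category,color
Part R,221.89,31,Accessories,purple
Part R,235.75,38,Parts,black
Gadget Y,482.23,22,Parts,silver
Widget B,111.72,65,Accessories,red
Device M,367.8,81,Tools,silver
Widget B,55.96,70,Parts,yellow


Query: Row 1 ('Part R'), column 'name'
Value: Part R

Part R


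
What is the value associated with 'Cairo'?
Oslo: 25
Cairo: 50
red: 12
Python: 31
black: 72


Looking up key 'Cairo'
Value: 50

50


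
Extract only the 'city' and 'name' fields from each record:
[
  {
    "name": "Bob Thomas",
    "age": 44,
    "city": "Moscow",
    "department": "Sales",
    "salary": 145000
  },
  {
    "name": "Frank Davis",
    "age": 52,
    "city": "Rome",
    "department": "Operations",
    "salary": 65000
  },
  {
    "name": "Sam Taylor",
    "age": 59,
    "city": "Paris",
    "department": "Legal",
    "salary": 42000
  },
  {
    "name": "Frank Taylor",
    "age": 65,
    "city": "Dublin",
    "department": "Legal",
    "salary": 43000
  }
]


Original: 4 records with fields: name, age, city, department, salary
Keep: ['city', 'name']
Drop: ['age', 'department', 'salary']
Result: 4 records, 2 fields each

[
  {
    "city": "Moscow",
    "name": "Bob Thomas"
  },
  {
    "city": "Rome",
    "name": "Frank Davis"
  },
  {
    "city": "Paris",
    "name": "Sam Taylor"
  },
  {
    "city": "Dublin",
    "name": "Frank Taylor"
  }
]


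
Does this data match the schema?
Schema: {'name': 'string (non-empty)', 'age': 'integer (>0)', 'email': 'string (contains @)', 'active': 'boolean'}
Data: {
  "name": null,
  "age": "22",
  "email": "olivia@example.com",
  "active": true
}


Validating each field against schema:
  name: FAIL (null is not a string)
  age: FAIL ("22" is not an integer)
  email: OK (string with @)
  active: OK (boolean)

Result: INVALID (2 errors: name, age)

INVALID (2 errors: name, age)


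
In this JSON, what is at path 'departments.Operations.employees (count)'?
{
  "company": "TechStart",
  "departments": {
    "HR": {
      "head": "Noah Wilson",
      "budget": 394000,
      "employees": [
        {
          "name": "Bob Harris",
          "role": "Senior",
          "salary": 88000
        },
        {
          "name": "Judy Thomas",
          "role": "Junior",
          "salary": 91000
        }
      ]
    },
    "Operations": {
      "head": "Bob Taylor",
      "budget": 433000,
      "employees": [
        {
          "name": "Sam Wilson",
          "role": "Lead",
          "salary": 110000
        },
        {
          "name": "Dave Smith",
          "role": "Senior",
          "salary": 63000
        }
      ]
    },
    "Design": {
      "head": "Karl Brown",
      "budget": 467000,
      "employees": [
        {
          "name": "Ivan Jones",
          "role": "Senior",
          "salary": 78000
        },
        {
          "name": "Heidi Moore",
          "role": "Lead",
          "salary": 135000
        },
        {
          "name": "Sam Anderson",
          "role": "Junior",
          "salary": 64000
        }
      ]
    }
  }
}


Path: departments.Operations.employees (count)

Navigate:
  -> departments
  -> Operations
  -> employees (array, length 2)

2


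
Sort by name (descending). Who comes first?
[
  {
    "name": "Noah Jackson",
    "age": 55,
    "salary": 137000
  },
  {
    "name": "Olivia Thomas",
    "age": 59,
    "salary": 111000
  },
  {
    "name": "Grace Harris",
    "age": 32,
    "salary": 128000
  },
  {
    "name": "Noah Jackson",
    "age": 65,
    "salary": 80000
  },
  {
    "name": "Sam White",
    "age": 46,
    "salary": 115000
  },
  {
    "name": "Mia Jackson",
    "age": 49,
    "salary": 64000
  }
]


Sort by: name (descending)

Sorted order:
  1. Sam White (name = Sam White)
  2. Olivia Thomas (name = Olivia Thomas)
  3. Noah Jackson (name = Noah Jackson)
  4. Noah Jackson (name = Noah Jackson)
  5. Mia Jackson (name = Mia Jackson)
  6. Grace Harris (name = Grace Harris)

First: Sam White

Sam White


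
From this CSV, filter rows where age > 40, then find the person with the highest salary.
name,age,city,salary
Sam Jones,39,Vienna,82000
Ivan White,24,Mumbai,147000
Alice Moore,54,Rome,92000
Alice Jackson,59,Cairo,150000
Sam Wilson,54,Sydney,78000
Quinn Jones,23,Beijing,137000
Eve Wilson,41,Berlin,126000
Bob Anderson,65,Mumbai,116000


Filter: age > 40
Sort by: salary (descending)

Filtered records (5):
  Alice Jackson, age 59, salary $150000
  Eve Wilson, age 41, salary $126000
  Bob Anderson, age 65, salary $116000
  Alice Moore, age 54, salary $92000
  Sam Wilson, age 54, salary $78000

Highest salary: Alice Jackson ($150000)

Alice Jackson


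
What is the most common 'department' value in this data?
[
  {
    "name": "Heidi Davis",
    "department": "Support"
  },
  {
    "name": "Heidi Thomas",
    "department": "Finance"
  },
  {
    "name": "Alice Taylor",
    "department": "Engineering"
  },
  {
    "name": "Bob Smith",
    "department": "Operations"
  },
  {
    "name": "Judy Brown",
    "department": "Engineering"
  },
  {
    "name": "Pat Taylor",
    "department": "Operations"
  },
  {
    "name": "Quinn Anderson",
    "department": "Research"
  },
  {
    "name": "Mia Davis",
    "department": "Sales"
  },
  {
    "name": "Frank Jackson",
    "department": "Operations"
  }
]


Counting 'department' values across 9 records:

  Operations: 3 ###
  Engineering: 2 ##
  Support: 1 #
  Finance: 1 #
  Research: 1 #
  Sales: 1 #

Most common: Operations (3 times)

Operations (3 times)
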